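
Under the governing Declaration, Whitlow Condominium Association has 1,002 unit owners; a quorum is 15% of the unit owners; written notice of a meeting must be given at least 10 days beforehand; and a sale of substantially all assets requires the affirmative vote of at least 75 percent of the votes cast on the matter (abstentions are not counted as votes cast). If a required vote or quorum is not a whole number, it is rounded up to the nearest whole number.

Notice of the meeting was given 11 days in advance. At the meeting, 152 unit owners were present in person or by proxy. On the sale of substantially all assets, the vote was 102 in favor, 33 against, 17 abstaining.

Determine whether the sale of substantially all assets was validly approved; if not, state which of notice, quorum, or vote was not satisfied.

Valid — all requirements satisfied.

Notice: 11 days given; 10 required. Satisfied.
Quorum: 15% of 1,002 = 150.30, rounded up to 151; 152 present. Satisfied.
Vote: requires three-fourths of the votes cast (152 − 17 abstaining = 135); 3/4 of 135 = 101.25, rounded up to 102, so 102 needed; 102 in favor. Satisfied.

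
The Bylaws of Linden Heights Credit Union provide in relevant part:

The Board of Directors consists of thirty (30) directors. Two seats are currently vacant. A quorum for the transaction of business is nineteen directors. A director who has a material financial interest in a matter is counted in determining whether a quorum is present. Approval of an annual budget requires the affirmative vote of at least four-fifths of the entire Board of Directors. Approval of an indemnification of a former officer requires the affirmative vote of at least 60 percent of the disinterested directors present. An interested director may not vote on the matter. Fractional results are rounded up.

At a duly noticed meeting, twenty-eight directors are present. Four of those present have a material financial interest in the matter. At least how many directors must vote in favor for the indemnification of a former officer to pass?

15

The indemnification of a former officer requires three-fifths of the disinterested directors present (28 − 4 = 24).
3/5 of 24 = 14.40, rounded up to 15.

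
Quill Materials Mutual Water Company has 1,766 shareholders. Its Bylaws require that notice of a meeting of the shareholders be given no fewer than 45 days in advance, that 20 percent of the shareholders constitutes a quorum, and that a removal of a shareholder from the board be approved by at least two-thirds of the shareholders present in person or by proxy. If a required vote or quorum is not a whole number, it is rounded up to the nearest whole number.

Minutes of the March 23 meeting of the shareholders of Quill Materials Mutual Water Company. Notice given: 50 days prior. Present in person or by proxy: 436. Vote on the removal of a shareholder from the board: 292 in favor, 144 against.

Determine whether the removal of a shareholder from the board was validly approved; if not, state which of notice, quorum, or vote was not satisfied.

Notice: 50 days given; 45 required. Satisfied.
Quorum: 20% of 1,766 = 353.20, rounded up to 354; 436 present. Satisfied.
Vote: requires two-thirds of those present (436); 2/3 of 436 = 290.67, rounded up to 291, so 291 needed; 292 in favor. Satisfied.

Valid — all requirements satisfied.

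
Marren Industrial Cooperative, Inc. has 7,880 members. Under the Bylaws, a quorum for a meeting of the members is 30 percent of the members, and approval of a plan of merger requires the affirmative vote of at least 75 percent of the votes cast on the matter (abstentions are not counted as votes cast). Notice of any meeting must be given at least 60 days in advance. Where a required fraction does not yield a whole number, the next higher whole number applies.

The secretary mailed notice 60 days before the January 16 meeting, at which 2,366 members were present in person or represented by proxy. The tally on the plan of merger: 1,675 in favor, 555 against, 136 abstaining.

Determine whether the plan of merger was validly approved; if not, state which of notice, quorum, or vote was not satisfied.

Notice: 60 days given; 60 required. Satisfied.
Quorum: 30% of 7,880 = 2,364; 2,366 present. Satisfied.
Vote: requires three-fourths of the votes cast (2,366 − 136 abstaining = 2,230); 3/4 of 2230 = 1672.50, rounded up to 1673, so 1,673 needed; 1,675 in favor. Satisfied.

Valid — all requirements satisfied.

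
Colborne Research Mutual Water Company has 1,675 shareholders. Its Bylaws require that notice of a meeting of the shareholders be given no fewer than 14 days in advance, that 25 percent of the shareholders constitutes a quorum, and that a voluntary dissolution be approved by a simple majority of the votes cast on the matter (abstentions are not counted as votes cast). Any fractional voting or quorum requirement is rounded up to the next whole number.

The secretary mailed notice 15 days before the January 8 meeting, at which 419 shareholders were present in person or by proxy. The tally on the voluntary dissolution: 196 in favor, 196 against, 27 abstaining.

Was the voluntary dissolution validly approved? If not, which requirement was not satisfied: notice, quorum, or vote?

Invalid — vote requirement not satisfied.

Notice: 15 days given; 14 required. Satisfied.
Quorum: 25% of 1,675 = 418.75, rounded up to 419; 419 present. Satisfied.
Vote: requires a majority of the votes cast (419 − 27 abstaining = 392); a majority of 392 is 197, so 197 needed; 196 in favor. Not satisfied.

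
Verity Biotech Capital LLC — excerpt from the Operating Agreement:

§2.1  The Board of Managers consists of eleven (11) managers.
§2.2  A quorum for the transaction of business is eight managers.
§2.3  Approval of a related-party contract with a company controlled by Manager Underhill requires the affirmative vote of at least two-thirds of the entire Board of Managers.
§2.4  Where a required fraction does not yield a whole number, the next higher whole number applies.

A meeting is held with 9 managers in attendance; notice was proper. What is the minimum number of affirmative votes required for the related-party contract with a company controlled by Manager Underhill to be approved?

8

The related-party contract with a company controlled by Manager Underhill requires two-thirds of the entire Board of Managers (11).
2/3 of 11 = 7.33, rounded up to 8.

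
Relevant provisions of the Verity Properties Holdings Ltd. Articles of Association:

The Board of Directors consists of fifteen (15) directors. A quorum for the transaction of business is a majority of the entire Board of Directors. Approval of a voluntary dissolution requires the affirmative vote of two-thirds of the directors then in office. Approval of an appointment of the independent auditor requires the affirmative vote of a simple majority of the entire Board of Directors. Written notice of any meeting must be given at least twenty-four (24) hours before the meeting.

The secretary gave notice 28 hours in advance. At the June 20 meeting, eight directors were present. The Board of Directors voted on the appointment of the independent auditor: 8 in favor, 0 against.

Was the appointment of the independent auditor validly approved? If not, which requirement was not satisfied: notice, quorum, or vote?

Notice: 28 hours given; 24 required (28 ≥ 24). Satisfied.
Quorum: 8 present; quorum is 8. Satisfied.
Vote: the appointment of the independent auditor requires a majority of the entire Board of Directors (15). A majority of 15 is 8, so 8 affirmative votes are needed; 8 voted in favor. Satisfied.

Valid — all requirements satisfied.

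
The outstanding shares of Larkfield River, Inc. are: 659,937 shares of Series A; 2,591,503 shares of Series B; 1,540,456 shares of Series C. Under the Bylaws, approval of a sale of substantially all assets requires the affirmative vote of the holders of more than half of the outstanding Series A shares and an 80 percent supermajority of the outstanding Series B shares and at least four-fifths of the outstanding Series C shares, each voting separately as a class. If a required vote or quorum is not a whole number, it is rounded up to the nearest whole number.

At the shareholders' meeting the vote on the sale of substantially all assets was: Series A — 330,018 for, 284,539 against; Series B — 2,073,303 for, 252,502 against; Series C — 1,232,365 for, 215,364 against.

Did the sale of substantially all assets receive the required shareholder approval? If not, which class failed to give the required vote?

Series A: a majority of 659937 is 329969; 329,969 required, 330,018 in favor — approved.
Series B: 4/5 of 2591503 = 2073202.40, rounded up to 2073203; 2,073,203 required, 2,073,303 in favor — approved.
Series C: 4/5 of 1540456 = 1232364.80, rounded up to 1232365; 1,232,365 required, 1,232,365 in favor — approved.

Approved — every class gave the required vote.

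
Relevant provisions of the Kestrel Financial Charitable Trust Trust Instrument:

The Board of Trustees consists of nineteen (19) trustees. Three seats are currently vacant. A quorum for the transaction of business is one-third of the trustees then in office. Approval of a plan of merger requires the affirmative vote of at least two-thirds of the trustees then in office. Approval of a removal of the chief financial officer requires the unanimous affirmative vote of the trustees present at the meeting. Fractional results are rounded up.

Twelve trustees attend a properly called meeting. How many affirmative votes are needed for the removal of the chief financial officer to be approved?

12

The removal of the chief financial officer requires the unanimous vote of the trustees present (12).
Unanimous means all 12.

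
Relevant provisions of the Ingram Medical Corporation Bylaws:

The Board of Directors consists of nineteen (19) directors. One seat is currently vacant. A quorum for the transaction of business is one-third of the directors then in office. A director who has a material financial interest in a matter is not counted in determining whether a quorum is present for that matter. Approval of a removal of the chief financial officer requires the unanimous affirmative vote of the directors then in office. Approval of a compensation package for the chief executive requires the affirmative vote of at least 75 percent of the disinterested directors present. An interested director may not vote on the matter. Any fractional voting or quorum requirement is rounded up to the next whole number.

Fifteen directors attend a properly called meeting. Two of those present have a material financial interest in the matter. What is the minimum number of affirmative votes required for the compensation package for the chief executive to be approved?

10

The compensation package for the chief executive requires three-fourths of the disinterested directors present (15 − 2 = 13).
3/4 of 13 = 9.75, rounded up to 10.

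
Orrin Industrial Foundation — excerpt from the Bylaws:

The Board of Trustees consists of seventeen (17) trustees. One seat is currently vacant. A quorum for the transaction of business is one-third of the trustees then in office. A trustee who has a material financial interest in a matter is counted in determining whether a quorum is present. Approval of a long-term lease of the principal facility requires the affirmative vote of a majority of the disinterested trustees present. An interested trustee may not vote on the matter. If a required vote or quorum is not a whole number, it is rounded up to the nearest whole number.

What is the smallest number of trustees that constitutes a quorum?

1/3 of 16 = 5.33, rounded up to 6.

6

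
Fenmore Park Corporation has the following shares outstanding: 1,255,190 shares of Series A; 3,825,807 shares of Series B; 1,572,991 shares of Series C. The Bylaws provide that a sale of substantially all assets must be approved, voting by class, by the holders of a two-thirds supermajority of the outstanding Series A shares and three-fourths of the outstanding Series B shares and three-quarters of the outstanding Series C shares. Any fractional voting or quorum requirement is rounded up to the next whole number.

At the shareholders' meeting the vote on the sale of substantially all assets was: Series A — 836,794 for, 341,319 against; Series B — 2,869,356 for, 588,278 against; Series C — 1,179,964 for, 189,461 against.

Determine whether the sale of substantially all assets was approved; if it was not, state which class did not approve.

Approved — every class gave the required vote.

Series A: 2/3 of 1255190 = 836793.33, rounded up to 836794; 836,794 required, 836,794 in favor — approved.
Series B: 3/4 of 3825807 = 2869355.25, rounded up to 2869356; 2,869,356 required, 2,869,356 in favor — approved.
Series C: 3/4 of 1572991 = 1179743.25, rounded up to 1179744; 1,179,744 required, 1,179,964 in favor — approved.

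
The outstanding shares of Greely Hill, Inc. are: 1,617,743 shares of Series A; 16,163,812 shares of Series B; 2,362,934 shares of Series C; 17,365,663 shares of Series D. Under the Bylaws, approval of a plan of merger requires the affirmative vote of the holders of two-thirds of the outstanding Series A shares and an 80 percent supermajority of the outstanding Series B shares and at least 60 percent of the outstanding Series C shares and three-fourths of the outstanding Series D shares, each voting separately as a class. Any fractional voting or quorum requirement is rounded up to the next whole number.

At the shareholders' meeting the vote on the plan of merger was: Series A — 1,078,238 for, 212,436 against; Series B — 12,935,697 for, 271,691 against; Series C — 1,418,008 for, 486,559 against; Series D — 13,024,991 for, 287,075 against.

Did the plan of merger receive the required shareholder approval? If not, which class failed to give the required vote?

Series A: 2/3 of 1617743 = 1078495.33, rounded up to 1078496; 1,078,496 required, 1,078,238 in favor — not approved.
Series B: 4/5 of 16163812 = 12931049.60, rounded up to 12931050; 12,931,050 required, 12,935,697 in favor — approved.
Series C: 3/5 of 2362934 = 1417760.40, rounded up to 1417761; 1,417,761 required, 1,418,008 in favor — approved.
Series D: 3/4 of 17365663 = 13024247.25, rounded up to 13024248; 13,024,248 required, 13,024,991 in favor — approved.

Not approved — the Series A shares did not give the required vote.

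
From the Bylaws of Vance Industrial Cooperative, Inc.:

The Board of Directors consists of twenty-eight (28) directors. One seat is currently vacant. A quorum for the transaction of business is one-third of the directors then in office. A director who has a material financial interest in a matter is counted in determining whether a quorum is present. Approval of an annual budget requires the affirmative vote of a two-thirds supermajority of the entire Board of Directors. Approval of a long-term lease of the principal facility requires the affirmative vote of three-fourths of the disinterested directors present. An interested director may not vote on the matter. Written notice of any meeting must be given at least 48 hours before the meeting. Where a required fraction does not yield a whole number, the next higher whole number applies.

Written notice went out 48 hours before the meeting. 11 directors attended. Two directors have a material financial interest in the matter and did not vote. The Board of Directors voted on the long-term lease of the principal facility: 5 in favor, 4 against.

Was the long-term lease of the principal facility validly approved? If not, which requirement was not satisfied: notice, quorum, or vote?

Invalid — vote requirement not satisfied.

Notice: 48 hours given; 48 required (48 ≥ 48). Satisfied.
Quorum: 11 present (interested directors count toward quorum); quorum is 9. Satisfied.
Vote: the long-term lease of the principal facility requires three-fourths of the disinterested directors present (11 − 2 = 9). 3/4 of 9 = 6.75, rounded up to 7, so 7 affirmative votes are needed; 5 voted in favor. Not satisfied.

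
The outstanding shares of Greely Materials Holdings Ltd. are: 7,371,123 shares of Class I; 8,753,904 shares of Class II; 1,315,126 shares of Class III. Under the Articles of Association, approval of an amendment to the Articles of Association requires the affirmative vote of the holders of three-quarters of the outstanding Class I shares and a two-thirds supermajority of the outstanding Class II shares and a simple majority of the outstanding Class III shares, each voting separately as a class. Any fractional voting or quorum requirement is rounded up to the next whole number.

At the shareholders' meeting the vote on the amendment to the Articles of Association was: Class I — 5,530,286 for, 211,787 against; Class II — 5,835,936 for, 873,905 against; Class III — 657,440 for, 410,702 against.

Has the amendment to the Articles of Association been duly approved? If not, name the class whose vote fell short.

Class I: 3/4 of 7371123 = 5528342.25, rounded up to 5528343; 5,528,343 required, 5,530,286 in favor — approved.
Class II: 2/3 of 8753904 = 5835936; 5,835,936 required, 5,835,936 in favor — approved.
Class III: a majority of 1315126 is 657564; 657,564 required, 657,440 in favor — not approved.

Not approved — the Class III shares did not give the required vote.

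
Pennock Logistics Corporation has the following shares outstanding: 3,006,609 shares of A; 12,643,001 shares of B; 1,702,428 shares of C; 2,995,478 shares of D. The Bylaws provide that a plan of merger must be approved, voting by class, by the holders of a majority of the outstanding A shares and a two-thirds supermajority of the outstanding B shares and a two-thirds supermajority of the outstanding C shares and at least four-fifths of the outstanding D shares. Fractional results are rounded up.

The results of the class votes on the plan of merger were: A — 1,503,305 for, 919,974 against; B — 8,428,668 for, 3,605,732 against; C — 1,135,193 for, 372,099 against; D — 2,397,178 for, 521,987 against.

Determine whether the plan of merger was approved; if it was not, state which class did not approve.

A: a majority of 3006609 is 1503305; 1,503,305 required, 1,503,305 in favor — approved.
B: 2/3 of 12643001 = 8428667.33, rounded up to 8428668; 8,428,668 required, 8,428,668 in favor — approved.
C: 2/3 of 1702428 = 1134952; 1,134,952 required, 1,135,193 in favor — approved.
D: 4/5 of 2995478 = 2396382.40, rounded up to 2396383; 2,396,383 required, 2,397,178 in favor — approved.

Approved — every class gave the required vote.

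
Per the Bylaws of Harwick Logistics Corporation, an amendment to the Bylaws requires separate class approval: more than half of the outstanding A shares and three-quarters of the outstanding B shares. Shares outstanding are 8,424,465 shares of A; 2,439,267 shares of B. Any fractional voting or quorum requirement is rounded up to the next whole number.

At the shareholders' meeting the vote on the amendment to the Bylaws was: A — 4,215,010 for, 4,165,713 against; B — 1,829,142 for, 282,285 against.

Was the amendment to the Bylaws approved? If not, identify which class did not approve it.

Not approved — the B shares did not give the required vote.

A: a majority of 8424465 is 4212233; 4,212,233 required, 4,215,010 in favor — approved.
B: 3/4 of 2439267 = 1829450.25, rounded up to 1829451; 1,829,451 required, 1,829,142 in favor — not approved.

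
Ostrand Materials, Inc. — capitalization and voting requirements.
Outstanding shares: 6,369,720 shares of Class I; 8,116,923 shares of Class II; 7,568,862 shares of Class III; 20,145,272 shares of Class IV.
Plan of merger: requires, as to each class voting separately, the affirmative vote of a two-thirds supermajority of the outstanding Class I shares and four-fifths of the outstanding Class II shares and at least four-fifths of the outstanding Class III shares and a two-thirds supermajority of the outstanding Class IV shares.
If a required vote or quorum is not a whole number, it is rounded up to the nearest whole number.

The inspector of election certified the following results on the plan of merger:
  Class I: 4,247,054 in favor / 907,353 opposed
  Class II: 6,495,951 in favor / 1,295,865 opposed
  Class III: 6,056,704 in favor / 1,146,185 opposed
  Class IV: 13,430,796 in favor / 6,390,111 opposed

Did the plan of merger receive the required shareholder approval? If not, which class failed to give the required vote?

Class I: 2/3 of 6369720 = 4246480; 4,246,480 required, 4,247,054 in favor — approved.
Class II: 4/5 of 8116923 = 6493538.40, rounded up to 6493539; 6,493,539 required, 6,495,951 in favor — approved.
Class III: 4/5 of 7568862 = 6055089.60, rounded up to 6055090; 6,055,090 required, 6,056,704 in favor — approved.
Class IV: 2/3 of 20145272 = 13430181.33, rounded up to 13430182; 13,430,182 required, 13,430,796 in favor — approved.

Approved — every class gave the required vote.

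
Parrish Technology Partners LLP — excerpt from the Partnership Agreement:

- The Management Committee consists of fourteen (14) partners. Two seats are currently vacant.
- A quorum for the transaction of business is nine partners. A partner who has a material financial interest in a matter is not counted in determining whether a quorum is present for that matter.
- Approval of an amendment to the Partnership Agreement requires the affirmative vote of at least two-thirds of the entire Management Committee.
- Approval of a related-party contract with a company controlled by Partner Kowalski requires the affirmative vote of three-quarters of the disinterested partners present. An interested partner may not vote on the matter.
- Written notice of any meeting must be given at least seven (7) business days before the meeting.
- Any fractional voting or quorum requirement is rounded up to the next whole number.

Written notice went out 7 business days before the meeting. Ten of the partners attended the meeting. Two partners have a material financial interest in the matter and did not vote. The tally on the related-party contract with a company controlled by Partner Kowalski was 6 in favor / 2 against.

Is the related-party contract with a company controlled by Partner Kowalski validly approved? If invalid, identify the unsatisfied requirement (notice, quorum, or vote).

Notice: 7 business days given; 7 required (7 ≥ 7). Satisfied.
Quorum: 10 present, but the 2 interested partners do not count, leaving 8. Quorum is 9. Not satisfied.
Vote: the related-party contract with a company controlled by Partner Kowalski requires three-fourths of the disinterested partners present (10 − 2 = 8). 3/4 of 8 = 6, so 6 affirmative votes are needed; 6 voted in favor. Satisfied. (Moot — without a quorum no business can be validly transacted.)

Invalid — quorum requirement not satisfied.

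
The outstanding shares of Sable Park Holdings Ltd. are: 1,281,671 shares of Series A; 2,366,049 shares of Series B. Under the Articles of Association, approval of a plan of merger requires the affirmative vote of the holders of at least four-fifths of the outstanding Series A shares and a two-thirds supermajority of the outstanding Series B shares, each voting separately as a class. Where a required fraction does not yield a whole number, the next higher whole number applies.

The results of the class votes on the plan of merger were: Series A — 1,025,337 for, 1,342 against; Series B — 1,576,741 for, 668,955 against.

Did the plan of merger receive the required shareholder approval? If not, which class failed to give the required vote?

Series A: 4/5 of 1281671 = 1025336.80, rounded up to 1025337; 1,025,337 required, 1,025,337 in favor — approved.
Series B: 2/3 of 2366049 = 1577366; 1,577,366 required, 1,576,741 in favor — not approved.

Not approved — the Series B shares did not give the required vote.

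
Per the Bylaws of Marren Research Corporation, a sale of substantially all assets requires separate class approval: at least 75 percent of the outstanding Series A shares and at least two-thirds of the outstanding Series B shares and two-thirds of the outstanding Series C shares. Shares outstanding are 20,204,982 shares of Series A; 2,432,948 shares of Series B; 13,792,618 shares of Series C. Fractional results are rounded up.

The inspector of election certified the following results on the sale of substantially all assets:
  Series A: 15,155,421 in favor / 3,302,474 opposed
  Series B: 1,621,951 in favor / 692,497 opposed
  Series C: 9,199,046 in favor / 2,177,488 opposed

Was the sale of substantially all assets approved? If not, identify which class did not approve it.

Series A: 3/4 of 20204982 = 15153736.50, rounded up to 15153737; 15,153,737 required, 15,155,421 in favor — approved.
Series B: 2/3 of 2432948 = 1621965.33, rounded up to 1621966; 1,621,966 required, 1,621,951 in favor — not approved.
Series C: 2/3 of 13792618 = 9195078.67, rounded up to 9195079; 9,195,079 required, 9,199,046 in favor — approved.

Not approved — the Series B shares did not give the required vote.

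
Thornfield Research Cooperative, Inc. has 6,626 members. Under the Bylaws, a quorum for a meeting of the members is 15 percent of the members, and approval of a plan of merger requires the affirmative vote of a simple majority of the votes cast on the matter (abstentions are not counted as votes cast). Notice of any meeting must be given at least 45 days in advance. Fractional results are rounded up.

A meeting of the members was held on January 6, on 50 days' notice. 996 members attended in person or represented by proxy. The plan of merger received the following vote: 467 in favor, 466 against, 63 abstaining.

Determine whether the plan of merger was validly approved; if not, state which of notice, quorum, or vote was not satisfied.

Notice: 50 days given; 45 required. Satisfied.
Quorum: 15% of 6,626 = 993.90, rounded up to 994; 996 present. Satisfied.
Vote: requires a majority of the votes cast (996 − 63 abstaining = 933); a majority of 933 is 467, so 467 needed; 467 in favor. Satisfied.

Valid — all requirements satisfied.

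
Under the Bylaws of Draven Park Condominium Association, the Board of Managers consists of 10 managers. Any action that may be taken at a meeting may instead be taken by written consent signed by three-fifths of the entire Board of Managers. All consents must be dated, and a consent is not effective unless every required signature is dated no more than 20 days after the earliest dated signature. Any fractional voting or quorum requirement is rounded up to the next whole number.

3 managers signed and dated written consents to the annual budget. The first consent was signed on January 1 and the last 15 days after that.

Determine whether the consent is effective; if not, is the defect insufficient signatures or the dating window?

Not effective — insufficient signatures.

Signatures required: three-fifths of 10 — 3/5 of 10 = 6, so 6 needed; 3 signed. Insufficient.
Dating window: the latest signature is 15 days after the earliest; the limit is 20 days. Within the window.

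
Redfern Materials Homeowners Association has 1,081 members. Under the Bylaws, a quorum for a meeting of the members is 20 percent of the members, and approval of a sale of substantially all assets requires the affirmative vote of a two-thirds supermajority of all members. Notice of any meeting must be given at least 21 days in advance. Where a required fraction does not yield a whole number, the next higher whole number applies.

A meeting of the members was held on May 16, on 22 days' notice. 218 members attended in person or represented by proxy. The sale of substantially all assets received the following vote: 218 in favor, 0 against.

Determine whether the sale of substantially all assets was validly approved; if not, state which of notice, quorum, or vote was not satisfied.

Notice: 22 days given; 21 required. Satisfied.
Quorum: 20% of 1,081 = 216.20, rounded up to 217; 218 present. Satisfied.
Vote: requires two-thirds of all members (1,081); 2/3 of 1081 = 720.67, rounded up to 721, so 721 needed; 218 in favor. Not satisfied.

Invalid — vote requirement not satisfied.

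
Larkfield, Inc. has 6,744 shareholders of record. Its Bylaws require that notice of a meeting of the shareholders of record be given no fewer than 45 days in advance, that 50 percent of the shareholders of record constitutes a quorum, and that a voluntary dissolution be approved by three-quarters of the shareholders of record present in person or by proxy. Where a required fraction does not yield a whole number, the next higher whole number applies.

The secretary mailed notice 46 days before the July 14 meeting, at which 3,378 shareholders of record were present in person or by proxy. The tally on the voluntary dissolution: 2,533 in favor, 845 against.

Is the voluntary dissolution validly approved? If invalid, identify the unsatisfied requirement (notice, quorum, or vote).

Notice: 46 days given; 45 required. Satisfied.
Quorum: 50% of 6,744 = 3,372; 3,378 present. Satisfied.
Vote: requires three-fourths of those present (3,378); 3/4 of 3378 = 2533.50, rounded up to 2534, so 2,534 needed; 2,533 in favor. Not satisfied.

Invalid — vote requirement not satisfied.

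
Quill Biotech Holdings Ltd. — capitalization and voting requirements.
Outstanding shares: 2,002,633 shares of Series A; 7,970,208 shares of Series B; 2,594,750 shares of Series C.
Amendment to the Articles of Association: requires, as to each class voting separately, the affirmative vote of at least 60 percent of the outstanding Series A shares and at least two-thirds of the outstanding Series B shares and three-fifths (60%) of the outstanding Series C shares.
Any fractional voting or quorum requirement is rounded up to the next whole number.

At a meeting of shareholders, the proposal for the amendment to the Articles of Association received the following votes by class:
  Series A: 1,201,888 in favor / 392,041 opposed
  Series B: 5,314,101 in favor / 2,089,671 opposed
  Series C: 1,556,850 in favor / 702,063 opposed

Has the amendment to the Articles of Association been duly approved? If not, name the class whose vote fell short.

Approved — every class gave the required vote.

Series A: 3/5 of 2002633 = 1201579.80, rounded up to 1201580; 1,201,580 required, 1,201,888 in favor — approved.
Series B: 2/3 of 7970208 = 5313472; 5,313,472 required, 5,314,101 in favor — approved.
Series C: 3/5 of 2594750 = 1556850; 1,556,850 required, 1,556,850 in favor — approved.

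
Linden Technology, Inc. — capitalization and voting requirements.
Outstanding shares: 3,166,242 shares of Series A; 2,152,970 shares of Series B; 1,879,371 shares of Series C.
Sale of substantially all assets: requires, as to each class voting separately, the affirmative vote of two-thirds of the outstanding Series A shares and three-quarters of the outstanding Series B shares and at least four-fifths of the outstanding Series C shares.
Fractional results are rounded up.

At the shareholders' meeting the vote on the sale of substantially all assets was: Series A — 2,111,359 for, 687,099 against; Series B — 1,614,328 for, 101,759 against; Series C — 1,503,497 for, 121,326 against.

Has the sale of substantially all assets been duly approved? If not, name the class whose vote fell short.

Not approved — the Series B shares did not give the required vote.

Series A: 2/3 of 3166242 = 2110828; 2,110,828 required, 2,111,359 in favor — approved.
Series B: 3/4 of 2152970 = 1614727.50, rounded up to 1614728; 1,614,728 required, 1,614,328 in favor — not approved.
Series C: 4/5 of 1879371 = 1503496.80, rounded up to 1503497; 1,503,497 required, 1,503,497 in favor — approved.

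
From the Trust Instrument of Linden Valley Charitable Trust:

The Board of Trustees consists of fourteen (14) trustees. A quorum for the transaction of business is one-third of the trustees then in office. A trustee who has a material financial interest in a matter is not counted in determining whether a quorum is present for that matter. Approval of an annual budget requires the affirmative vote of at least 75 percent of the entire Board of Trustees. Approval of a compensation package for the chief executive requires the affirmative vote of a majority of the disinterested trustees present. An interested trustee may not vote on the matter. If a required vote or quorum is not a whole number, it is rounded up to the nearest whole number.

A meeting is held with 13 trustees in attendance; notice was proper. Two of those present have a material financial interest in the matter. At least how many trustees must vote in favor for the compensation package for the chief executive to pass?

The compensation package for the chief executive requires a majority of the disinterested trustees present (13 − 2 = 11).
A majority of 11 is 6.

6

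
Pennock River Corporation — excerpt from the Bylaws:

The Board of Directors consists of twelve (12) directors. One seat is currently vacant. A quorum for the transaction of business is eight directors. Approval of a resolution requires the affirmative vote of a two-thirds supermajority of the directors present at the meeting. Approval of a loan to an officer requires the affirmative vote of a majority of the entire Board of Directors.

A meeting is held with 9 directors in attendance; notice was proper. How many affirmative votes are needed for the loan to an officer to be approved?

7

The loan to an officer requires a majority of the entire Board of Directors (12).
A majority of 12 is 7.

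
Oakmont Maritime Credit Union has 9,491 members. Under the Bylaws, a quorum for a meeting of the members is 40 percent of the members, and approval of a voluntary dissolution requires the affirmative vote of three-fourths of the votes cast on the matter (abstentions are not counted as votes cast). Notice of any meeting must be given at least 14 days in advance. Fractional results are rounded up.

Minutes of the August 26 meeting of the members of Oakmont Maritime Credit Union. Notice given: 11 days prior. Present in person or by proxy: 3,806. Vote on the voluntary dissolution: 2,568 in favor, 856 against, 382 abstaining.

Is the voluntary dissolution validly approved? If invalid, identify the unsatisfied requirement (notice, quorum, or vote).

Notice: 11 days given; 14 required. Not satisfied.
Quorum: 40% of 9,491 = 3,796.40, rounded up to 3,797; 3,806 present. Satisfied.
Vote: requires three-fourths of the votes cast (3,806 − 382 abstaining = 3,424); 3/4 of 3424 = 2568, so 2,568 needed; 2,568 in favor. Satisfied.

Invalid — notice requirement not satisfied.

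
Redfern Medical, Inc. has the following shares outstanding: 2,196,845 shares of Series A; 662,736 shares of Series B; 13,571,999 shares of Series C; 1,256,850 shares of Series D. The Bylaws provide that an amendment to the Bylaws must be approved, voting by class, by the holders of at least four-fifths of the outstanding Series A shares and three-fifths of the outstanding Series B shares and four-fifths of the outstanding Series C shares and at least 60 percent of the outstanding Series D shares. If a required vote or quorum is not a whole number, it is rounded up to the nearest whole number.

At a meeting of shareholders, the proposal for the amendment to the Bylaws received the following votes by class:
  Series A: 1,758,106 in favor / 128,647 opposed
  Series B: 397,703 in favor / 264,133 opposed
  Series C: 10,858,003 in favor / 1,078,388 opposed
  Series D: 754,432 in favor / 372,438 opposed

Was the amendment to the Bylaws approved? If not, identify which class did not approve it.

Series A: 4/5 of 2196845 = 1757476; 1,757,476 required, 1,758,106 in favor — approved.
Series B: 3/5 of 662736 = 397641.60, rounded up to 397642; 397,642 required, 397,703 in favor — approved.
Series C: 4/5 of 13571999 = 10857599.20, rounded up to 10857600; 10,857,600 required, 10,858,003 in favor — approved.
Series D: 3/5 of 1256850 = 754110; 754,110 required, 754,432 in favor — approved.

Approved — every class gave the required vote.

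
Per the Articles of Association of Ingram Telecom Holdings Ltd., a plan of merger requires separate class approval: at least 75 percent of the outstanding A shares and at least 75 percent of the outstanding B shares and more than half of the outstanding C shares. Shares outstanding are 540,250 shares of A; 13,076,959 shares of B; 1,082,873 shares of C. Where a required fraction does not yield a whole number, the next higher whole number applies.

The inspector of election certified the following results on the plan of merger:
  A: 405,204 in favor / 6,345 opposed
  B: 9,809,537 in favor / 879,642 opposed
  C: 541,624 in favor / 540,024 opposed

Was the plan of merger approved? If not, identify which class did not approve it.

Approved — every class gave the required vote.

A: 3/4 of 540250 = 405187.50, rounded up to 405188; 405,188 required, 405,204 in favor — approved.
B: 3/4 of 13076959 = 9807719.25, rounded up to 9807720; 9,807,720 required, 9,809,537 in favor — approved.
C: a majority of 1082873 is 541437; 541,437 required, 541,624 in favor — approved.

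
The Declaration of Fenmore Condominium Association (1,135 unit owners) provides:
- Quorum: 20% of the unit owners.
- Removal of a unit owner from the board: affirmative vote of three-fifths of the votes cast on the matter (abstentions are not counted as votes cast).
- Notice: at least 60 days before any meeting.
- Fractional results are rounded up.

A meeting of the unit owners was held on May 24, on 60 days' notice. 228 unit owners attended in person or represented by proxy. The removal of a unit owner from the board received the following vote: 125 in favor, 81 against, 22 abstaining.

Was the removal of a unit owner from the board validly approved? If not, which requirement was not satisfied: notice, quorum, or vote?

Notice: 60 days given; 60 required. Satisfied.
Quorum: 20% of 1,135 = 227; 228 present. Satisfied.
Vote: requires three-fifths of the votes cast (228 − 22 abstaining = 206); 3/5 of 206 = 123.60, rounded up to 124, so 124 needed; 125 in favor. Satisfied.

Valid — all requirements satisfied.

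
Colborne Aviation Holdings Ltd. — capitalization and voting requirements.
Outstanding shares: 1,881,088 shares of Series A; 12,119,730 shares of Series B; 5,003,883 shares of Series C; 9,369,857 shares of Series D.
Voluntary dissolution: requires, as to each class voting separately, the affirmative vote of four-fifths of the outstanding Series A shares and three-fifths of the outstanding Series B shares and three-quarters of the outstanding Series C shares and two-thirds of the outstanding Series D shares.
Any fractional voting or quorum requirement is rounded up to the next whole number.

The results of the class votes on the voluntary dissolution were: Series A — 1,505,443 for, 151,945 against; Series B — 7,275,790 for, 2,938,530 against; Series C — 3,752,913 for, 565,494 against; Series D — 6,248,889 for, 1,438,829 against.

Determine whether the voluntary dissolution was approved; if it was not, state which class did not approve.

Approved — every class gave the required vote.

Series A: 4/5 of 1881088 = 1504870.40, rounded up to 1504871; 1,504,871 required, 1,505,443 in favor — approved.
Series B: 3/5 of 12119730 = 7271838; 7,271,838 required, 7,275,790 in favor — approved.
Series C: 3/4 of 5003883 = 3752912.25, rounded up to 3752913; 3,752,913 required, 3,752,913 in favor — approved.
Series D: 2/3 of 9369857 = 6246571.33, rounded up to 6246572; 6,246,572 required, 6,248,889 in favor — approved.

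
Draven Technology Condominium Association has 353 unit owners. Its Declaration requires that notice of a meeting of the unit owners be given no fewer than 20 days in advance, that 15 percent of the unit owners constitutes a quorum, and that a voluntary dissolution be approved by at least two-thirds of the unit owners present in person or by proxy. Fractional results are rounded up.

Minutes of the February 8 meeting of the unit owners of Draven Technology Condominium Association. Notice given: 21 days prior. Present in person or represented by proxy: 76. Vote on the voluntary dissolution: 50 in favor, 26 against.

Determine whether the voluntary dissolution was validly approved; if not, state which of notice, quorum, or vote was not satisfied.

Invalid — vote requirement not satisfied.

Notice: 21 days given; 20 required. Satisfied.
Quorum: 15% of 353 = 52.95, rounded up to 53; 76 present. Satisfied.
Vote: requires two-thirds of those present (76); 2/3 of 76 = 50.67, rounded up to 51, so 51 needed; 50 in favor. Not satisfied.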